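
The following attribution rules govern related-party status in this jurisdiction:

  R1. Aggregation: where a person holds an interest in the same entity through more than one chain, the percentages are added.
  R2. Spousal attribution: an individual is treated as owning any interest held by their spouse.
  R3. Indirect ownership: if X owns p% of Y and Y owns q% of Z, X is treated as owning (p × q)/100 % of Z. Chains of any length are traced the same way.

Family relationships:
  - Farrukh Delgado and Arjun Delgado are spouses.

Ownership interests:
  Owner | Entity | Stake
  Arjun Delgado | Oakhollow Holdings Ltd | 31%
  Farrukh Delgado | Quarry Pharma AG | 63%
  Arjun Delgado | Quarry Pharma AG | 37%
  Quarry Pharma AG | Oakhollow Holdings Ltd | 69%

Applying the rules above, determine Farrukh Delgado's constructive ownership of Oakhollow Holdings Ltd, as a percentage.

By spousal attribution (R2), Farrukh Delgado is treated as also owning Arjun Delgado's interest in Quarry Pharma AG, giving 63% + 37% = 100%.
By spousal attribution (R2), Farrukh Delgado is treated as owning Arjun Delgado's 31% interest in Oakhollow Holdings Ltd.
Chain via Quarry Pharma AG (R3): 100% × 69% = 69% of Oakhollow Holdings Ltd.
Direct interest in Oakhollow Holdings Ltd: 31%.
Aggregating (R1): 69% + 31% = 100%.

100%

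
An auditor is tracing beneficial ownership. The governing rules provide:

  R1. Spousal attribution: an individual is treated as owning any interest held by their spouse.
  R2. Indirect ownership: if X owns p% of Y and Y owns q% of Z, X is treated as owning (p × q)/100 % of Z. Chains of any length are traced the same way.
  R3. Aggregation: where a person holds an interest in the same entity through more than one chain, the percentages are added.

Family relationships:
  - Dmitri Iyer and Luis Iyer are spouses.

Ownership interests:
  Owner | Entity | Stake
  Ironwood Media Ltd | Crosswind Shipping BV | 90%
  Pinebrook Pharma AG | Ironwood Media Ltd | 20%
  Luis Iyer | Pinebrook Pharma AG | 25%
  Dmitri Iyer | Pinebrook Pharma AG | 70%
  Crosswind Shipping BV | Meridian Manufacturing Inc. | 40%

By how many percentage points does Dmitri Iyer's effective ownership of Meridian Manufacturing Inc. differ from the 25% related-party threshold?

By spousal attribution (R1), Dmitri Iyer is treated as also owning Luis Iyer's interest in Pinebrook Pharma AG, giving 70% + 25% = 95%.
Chain via Pinebrook Pharma AG → Ironwood Media Ltd → Crosswind Shipping BV (R2): 95% × 20% × 90% × 40% = 6.84% of Meridian Manufacturing Inc.
6.84% falls short of the 25% threshold by 18.16 percentage points.

18.16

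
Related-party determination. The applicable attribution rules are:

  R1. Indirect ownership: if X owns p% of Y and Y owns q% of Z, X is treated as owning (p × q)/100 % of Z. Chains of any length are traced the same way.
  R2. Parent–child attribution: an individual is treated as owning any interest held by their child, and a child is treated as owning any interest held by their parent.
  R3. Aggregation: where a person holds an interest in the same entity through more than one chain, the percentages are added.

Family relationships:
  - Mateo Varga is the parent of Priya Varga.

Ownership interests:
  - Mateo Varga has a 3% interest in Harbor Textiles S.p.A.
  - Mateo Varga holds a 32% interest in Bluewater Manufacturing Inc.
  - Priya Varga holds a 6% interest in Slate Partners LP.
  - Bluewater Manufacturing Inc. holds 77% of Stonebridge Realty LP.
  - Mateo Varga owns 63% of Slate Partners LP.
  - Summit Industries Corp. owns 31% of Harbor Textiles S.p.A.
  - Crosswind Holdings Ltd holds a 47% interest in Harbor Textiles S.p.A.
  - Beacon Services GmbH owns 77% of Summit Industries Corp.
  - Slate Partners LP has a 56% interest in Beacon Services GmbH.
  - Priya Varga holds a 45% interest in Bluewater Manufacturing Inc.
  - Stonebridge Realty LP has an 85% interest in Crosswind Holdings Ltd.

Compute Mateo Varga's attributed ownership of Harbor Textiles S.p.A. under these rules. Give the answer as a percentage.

By parent–child attribution (R2), Mateo Varga is treated as also owning Priya Varga's interest in Bluewater Manufacturing Inc, giving 32% + 45% = 77%.
By parent–child attribution (R2), Mateo Varga is treated as also owning Priya Varga's interest in Slate Partners LP, giving 63% + 6% = 69%.
Chain via Bluewater Manufacturing Inc. → Stonebridge Realty LP → Crosswind Holdings Ltd (R1): 77% × 77% × 85% × 47% = 23.686355% of Harbor Textiles S.p.A.
Chain via Slate Partners LP → Beacon Services GmbH → Summit Industries Corp. (R1): 69% × 56% × 77% × 31% = 9.223368% of Harbor Textiles S.p.A.
Direct interest in Harbor Textiles S.p.A: 3%.
Aggregating (R3): 23.686355% + 9.223368% + 3% = 35.909723%.

35.909723%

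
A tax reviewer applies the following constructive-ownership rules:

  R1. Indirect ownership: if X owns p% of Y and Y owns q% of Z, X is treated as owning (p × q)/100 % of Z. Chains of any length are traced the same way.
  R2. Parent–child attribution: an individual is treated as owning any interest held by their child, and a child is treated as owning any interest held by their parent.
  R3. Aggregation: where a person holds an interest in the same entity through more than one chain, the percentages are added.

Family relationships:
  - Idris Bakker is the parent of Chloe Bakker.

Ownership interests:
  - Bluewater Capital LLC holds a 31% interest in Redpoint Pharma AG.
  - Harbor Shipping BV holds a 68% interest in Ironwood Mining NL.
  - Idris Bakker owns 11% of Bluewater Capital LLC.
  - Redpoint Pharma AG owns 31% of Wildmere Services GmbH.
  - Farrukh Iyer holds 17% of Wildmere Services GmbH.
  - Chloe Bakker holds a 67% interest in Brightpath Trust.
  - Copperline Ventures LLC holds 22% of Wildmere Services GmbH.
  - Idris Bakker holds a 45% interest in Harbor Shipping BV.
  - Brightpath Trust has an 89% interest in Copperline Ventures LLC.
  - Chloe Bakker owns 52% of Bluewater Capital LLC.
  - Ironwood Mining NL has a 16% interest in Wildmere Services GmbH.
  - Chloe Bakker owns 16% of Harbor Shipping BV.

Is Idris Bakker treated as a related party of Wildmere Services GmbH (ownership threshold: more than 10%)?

By parent–child attribution (R2), Idris Bakker is treated as also owning Chloe Bakker's interest in Harbor Shipping BV, giving 45% + 16% = 61%.
By parent–child attribution (R2), Idris Bakker is treated as also owning Chloe Bakker's interest in Bluewater Capital LLC, giving 11% + 52% = 63%.
By parent–child attribution (R2), Idris Bakker is treated as owning Chloe Bakker's 67% interest in Brightpath Trust.
Chain via Harbor Shipping BV → Ironwood Mining NL (R1): 61% × 68% × 16% = 6.6368% of Wildmere Services GmbH.
Chain via Bluewater Capital LLC → Redpoint Pharma AG (R1): 63% × 31% × 31% = 6.0543% of Wildmere Services GmbH.
Chain via Brightpath Trust → Copperline Ventures LLC (R1): 67% × 89% × 22% = 13.1186% of Wildmere Services GmbH.
Aggregating (R3): 6.6368% + 6.0543% + 13.1186% = 25.8097%.
25.8097% exceeds the 10% threshold, so Idris is a related party to Wildmere Services GmbH.

Yes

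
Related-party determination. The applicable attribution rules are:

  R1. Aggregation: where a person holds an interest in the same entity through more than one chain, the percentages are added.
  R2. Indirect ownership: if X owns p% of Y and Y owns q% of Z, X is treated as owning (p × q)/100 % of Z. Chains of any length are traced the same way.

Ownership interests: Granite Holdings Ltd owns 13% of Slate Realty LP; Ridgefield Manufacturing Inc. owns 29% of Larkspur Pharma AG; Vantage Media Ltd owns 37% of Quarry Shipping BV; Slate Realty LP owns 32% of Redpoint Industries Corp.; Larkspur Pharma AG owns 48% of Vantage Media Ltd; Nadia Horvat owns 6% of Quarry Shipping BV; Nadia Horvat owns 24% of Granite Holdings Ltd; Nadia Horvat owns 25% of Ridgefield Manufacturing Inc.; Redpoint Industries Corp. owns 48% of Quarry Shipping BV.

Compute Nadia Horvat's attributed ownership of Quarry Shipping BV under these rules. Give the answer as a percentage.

Chain via Granite Holdings Ltd → Slate Realty LP → Redpoint Industries Corp. (R2): 24% × 13% × 32% × 48% = 0.479232% of Quarry Shipping BV.
Chain via Ridgefield Manufacturing Inc. → Larkspur Pharma AG → Vantage Media Ltd (R2): 25% × 29% × 48% × 37% = 1.2876% of Quarry Shipping BV.
Direct interest in Quarry Shipping BV: 6%.
Aggregating (R1): 0.479232% + 1.2876% + 6% = 7.766832%.

7.766832%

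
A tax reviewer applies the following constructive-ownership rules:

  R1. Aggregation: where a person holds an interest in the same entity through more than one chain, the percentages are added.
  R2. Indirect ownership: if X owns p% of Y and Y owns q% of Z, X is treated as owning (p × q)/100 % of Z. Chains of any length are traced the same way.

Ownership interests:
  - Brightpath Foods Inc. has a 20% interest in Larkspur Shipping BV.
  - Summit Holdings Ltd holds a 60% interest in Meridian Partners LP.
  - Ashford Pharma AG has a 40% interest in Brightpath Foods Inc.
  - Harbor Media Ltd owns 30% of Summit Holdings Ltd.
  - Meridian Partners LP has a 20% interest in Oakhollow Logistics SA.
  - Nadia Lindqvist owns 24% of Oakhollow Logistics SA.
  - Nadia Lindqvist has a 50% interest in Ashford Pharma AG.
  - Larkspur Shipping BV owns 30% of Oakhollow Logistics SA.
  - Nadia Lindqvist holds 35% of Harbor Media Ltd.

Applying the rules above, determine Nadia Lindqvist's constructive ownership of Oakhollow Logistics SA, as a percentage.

Chain via Ashford Pharma AG → Brightpath Foods Inc. → Larkspur Shipping BV (R2): 50% × 40% × 20% × 30% = 1.2% of Oakhollow Logistics SA.
Chain via Harbor Media Ltd → Summit Holdings Ltd → Meridian Partners LP (R2): 35% × 30% × 60% × 20% = 1.26% of Oakhollow Logistics SA.
Direct interest in Oakhollow Logistics SA: 24%.
Aggregating (R1): 1.2% + 1.26% + 24% = 26.46%.

26.46%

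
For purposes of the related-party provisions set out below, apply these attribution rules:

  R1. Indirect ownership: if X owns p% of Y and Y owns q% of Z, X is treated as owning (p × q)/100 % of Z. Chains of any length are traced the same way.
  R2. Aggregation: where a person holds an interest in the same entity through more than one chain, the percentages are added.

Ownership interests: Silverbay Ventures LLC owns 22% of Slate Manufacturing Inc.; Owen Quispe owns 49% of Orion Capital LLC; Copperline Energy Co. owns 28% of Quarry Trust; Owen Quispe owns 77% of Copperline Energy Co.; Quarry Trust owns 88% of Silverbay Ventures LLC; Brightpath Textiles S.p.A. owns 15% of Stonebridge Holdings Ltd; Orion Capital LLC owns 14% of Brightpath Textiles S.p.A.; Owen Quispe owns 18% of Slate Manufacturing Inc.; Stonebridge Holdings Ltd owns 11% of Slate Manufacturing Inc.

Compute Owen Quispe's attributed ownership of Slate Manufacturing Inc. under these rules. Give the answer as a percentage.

Chain via Copperline Energy Co. → Quarry Trust → Silverbay Ventures LLC (R1): 77% × 28% × 88% × 22% = 4.174016% of Slate Manufacturing Inc.
Chain via Orion Capital LLC → Brightpath Textiles S.p.A. → Stonebridge Holdings Ltd (R1): 49% × 14% × 15% × 11% = 0.11319% of Slate Manufacturing Inc.
Direct interest in Slate Manufacturing Inc: 18%.
Aggregating (R2): 4.174016% + 0.11319% + 18% = 22.287206%.

22.287206%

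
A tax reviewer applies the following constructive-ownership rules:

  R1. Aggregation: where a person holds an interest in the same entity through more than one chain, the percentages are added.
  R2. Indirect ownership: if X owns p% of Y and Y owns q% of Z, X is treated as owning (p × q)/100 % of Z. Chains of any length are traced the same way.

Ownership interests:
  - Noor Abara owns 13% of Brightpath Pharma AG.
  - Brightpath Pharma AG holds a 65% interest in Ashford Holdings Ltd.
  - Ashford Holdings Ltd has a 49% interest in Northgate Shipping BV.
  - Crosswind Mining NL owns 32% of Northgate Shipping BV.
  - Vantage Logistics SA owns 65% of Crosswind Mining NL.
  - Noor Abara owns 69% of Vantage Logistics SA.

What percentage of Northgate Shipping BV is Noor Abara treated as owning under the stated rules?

Chain via Vantage Logistics SA → Crosswind Mining NL (R2): 69% × 65% × 32% = 14.352% of Northgate Shipping BV.
Chain via Brightpath Pharma AG → Ashford Holdings Ltd (R2): 13% × 65% × 49% = 4.1405% of Northgate Shipping BV.
Aggregating (R1): 14.352% + 4.1405% = 18.4925%.

18.4925%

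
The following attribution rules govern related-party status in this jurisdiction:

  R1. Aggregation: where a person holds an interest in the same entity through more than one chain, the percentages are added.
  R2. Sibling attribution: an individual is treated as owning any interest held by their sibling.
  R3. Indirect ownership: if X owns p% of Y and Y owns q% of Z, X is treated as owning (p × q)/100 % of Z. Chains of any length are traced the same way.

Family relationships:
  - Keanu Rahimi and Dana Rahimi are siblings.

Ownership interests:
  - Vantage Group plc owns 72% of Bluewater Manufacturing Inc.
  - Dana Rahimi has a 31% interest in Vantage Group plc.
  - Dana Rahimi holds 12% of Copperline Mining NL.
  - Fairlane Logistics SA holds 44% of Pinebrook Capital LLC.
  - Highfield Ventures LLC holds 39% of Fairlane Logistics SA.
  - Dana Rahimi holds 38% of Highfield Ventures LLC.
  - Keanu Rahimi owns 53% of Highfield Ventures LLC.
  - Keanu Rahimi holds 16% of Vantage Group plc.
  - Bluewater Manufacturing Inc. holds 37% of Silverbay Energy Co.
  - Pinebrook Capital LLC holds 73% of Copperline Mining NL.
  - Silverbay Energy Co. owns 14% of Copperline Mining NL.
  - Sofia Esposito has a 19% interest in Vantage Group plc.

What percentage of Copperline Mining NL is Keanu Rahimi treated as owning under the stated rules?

By sibling attribution (R2), Keanu Rahimi is treated as also owning Dana Rahimi's interest in Highfield Ventures LLC, giving 53% + 38% = 91%.
By sibling attribution (R2), Keanu Rahimi is treated as also owning Dana Rahimi's interest in Vantage Group plc, giving 16% + 31% = 47%.
By sibling attribution (R2), Keanu Rahimi is treated as owning Dana Rahimi's 12% interest in Copperline Mining NL.
Chain via Highfield Ventures LLC → Fairlane Logistics SA → Pinebrook Capital LLC (R3): 91% × 39% × 44% × 73% = 11.399388% of Copperline Mining NL.
Chain via Vantage Group plc → Bluewater Manufacturing Inc. → Silverbay Energy Co. (R3): 47% × 72% × 37% × 14% = 1.752912% of Copperline Mining NL.
Direct interest in Copperline Mining NL: 12%.
Aggregating (R1): 11.399388% + 1.752912% + 12% = 25.1523%.

25.1523%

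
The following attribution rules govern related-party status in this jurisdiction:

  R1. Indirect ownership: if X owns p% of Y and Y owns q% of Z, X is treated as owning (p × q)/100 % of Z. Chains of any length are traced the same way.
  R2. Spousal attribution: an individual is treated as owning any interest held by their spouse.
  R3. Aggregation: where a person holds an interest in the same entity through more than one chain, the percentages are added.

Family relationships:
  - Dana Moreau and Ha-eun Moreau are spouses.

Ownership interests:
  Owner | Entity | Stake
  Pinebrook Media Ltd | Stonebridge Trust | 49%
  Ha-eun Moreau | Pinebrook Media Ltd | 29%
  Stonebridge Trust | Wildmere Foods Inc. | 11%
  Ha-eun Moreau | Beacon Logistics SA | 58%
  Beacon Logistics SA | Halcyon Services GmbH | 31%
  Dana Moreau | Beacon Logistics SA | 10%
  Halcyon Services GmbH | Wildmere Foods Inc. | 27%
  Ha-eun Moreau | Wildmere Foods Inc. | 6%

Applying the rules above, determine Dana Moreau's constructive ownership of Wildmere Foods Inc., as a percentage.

13.2547%

By spousal attribution (R2), Dana Moreau is treated as also owning Ha-eun Moreau's interest in Beacon Logistics SA, giving 10% + 58% = 68%.
By spousal attribution (R2), Dana Moreau is treated as owning Ha-eun Moreau's 29% interest in Pinebrook Media Ltd.
By spousal attribution (R2), Dana Moreau is treated as owning Ha-eun Moreau's 6% interest in Wildmere Foods Inc.
Chain via Beacon Logistics SA → Halcyon Services GmbH (R1): 68% × 31% × 27% = 5.6916% of Wildmere Foods Inc.
Chain via Pinebrook Media Ltd → Stonebridge Trust (R1): 29% × 49% × 11% = 1.5631% of Wildmere Foods Inc.
Direct interest in Wildmere Foods Inc: 6%.
Aggregating (R3): 5.6916% + 1.5631% + 6% = 13.2547%.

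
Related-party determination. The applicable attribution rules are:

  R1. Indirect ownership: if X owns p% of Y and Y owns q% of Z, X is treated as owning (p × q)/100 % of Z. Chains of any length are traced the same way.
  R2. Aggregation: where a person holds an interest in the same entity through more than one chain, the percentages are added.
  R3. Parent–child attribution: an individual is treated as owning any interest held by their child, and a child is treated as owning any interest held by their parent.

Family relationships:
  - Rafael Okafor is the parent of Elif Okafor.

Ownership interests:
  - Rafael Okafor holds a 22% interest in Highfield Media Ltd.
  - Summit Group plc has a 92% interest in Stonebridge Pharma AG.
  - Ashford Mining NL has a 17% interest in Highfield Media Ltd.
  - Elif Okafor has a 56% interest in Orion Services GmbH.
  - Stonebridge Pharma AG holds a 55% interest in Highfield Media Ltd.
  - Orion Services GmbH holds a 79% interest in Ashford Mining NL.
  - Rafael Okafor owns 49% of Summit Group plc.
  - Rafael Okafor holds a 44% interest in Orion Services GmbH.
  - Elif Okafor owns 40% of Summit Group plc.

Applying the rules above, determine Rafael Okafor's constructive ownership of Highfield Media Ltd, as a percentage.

80.464%

By parent–child attribution (R3), Rafael Okafor is treated as also owning Elif Okafor's interest in Summit Group plc, giving 49% + 40% = 89%.
By parent–child attribution (R3), Rafael Okafor is treated as also owning Elif Okafor's interest in Orion Services GmbH, giving 44% + 56% = 100%.
Chain via Summit Group plc → Stonebridge Pharma AG (R1): 89% × 92% × 55% = 45.034% of Highfield Media Ltd.
Chain via Orion Services GmbH → Ashford Mining NL (R1): 100% × 79% × 17% = 13.43% of Highfield Media Ltd.
Direct interest in Highfield Media Ltd: 22%.
Aggregating (R2): 45.034% + 13.43% + 22% = 80.464%.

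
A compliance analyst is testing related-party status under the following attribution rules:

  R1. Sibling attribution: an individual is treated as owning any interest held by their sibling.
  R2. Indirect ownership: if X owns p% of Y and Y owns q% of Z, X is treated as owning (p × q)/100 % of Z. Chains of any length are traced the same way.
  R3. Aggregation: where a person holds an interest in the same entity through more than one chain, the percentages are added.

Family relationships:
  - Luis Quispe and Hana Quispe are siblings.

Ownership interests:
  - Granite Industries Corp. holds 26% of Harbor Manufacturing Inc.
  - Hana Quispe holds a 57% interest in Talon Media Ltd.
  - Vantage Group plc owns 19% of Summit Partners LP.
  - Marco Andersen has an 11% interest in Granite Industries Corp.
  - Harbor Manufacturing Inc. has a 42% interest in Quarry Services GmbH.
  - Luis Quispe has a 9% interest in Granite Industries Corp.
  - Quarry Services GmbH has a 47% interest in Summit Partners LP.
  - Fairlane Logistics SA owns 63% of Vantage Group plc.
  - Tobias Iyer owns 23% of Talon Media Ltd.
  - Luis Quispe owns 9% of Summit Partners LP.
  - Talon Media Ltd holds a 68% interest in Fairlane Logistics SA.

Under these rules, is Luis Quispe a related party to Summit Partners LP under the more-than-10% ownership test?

By sibling attribution (R1), Luis Quispe is treated as owning Hana Quispe's 57% interest in Talon Media Ltd.
Chain via Granite Industries Corp. → Harbor Manufacturing Inc. → Quarry Services GmbH (R2): 9% × 26% × 42% × 47% = 0.461916% of Summit Partners LP.
Direct interest in Summit Partners LP: 9%.
Chain via Talon Media Ltd → Fairlane Logistics SA → Vantage Group plc (R2): 57% × 68% × 63% × 19% = 4.639572% of Summit Partners LP.
Aggregating (R3): 0.461916% + 9% + 4.639572% = 14.101488%.
14.101488% exceeds the 10% threshold, so Luis is a related party to Summit Partners LP.

Yes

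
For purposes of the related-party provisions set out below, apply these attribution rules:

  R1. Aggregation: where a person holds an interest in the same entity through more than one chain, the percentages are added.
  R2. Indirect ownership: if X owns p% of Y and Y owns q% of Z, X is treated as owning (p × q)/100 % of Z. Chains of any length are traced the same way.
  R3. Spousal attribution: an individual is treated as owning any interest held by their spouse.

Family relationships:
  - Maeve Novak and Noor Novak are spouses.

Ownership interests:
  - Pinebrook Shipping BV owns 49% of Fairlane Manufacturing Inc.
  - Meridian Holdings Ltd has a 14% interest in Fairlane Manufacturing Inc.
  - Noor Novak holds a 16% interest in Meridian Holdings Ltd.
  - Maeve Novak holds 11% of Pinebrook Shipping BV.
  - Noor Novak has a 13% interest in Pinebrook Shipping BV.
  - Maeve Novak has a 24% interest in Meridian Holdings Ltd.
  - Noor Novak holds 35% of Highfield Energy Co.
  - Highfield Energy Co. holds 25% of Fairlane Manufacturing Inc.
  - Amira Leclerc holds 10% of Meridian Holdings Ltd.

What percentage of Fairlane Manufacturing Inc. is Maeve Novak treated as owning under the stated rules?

By spousal attribution (R3), Maeve Novak is treated as also owning Noor Novak's interest in Meridian Holdings Ltd, giving 24% + 16% = 40%.
By spousal attribution (R3), Maeve Novak is treated as also owning Noor Novak's interest in Pinebrook Shipping BV, giving 11% + 13% = 24%.
By spousal attribution (R3), Maeve Novak is treated as owning Noor Novak's 35% interest in Highfield Energy Co.
Chain via Meridian Holdings Ltd (R2): 40% × 14% = 5.6% of Fairlane Manufacturing Inc.
Chain via Pinebrook Shipping BV (R2): 24% × 49% = 11.76% of Fairlane Manufacturing Inc.
Chain via Highfield Energy Co. (R2): 35% × 25% = 8.75% of Fairlane Manufacturing Inc.
Aggregating (R1): 5.6% + 11.76% + 8.75% = 26.11%.

26.11%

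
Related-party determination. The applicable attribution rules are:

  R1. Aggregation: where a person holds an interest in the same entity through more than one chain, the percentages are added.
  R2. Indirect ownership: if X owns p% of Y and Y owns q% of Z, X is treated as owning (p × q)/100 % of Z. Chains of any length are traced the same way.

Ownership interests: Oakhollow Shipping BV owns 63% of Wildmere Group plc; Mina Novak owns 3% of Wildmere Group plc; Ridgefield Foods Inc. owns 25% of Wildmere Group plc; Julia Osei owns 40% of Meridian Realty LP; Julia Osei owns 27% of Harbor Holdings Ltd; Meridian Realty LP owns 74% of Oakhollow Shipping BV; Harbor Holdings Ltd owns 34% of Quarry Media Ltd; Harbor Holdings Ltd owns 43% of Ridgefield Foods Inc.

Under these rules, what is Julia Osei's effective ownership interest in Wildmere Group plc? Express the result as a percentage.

Chain via Meridian Realty LP → Oakhollow Shipping BV (R2): 40% × 74% × 63% = 18.648% of Wildmere Group plc.
Chain via Harbor Holdings Ltd → Ridgefield Foods Inc. (R2): 27% × 43% × 25% = 2.9025% of Wildmere Group plc.
Aggregating (R1): 18.648% + 2.9025% = 21.5505%.

21.5505%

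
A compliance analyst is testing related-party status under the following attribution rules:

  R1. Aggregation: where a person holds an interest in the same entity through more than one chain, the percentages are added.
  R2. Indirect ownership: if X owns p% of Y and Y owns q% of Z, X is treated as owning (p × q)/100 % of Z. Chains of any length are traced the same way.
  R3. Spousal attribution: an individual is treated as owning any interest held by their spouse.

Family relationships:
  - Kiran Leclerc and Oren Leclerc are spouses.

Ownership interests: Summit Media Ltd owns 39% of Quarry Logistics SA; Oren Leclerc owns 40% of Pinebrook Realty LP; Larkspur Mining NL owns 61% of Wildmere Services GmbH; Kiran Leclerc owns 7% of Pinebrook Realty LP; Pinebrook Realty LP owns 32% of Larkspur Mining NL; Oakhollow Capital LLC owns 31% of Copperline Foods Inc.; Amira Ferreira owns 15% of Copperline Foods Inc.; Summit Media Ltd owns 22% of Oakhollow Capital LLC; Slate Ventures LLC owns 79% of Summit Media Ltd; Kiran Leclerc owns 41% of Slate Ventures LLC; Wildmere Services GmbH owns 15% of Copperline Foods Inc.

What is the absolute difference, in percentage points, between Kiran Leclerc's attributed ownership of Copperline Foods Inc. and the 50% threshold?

46.414842

By spousal attribution (R3), Kiran Leclerc is treated as also owning Oren Leclerc's interest in Pinebrook Realty LP, giving 7% + 40% = 47%.
Chain via Pinebrook Realty LP → Larkspur Mining NL → Wildmere Services GmbH (R2): 47% × 32% × 61% × 15% = 1.37616% of Copperline Foods Inc.
Chain via Slate Ventures LLC → Summit Media Ltd → Oakhollow Capital LLC (R2): 41% × 79% × 22% × 31% = 2.208998% of Copperline Foods Inc.
Aggregating (R1): 1.37616% + 2.208998% = 3.585158%.
3.585158% falls short of the 50% threshold by 46.414842 percentage points.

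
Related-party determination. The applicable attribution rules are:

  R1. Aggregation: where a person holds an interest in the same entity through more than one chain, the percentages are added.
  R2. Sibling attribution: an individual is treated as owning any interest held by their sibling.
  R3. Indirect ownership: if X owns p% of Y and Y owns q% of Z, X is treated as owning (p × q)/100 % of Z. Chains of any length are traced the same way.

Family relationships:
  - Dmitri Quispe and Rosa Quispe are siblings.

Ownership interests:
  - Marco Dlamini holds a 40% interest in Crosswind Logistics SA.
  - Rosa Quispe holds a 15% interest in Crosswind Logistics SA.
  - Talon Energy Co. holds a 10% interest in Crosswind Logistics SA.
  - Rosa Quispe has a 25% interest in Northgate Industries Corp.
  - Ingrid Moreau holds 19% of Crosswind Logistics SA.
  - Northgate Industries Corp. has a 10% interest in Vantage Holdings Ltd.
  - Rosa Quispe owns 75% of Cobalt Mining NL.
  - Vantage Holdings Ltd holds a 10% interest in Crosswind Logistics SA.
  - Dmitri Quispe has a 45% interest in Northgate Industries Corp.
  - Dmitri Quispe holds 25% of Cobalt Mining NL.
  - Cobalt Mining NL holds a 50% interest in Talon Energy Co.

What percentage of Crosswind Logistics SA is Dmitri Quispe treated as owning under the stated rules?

By sibling attribution (R2), Dmitri Quispe is treated as also owning Rosa Quispe's interest in Northgate Industries Corp, giving 45% + 25% = 70%.
By sibling attribution (R2), Dmitri Quispe is treated as also owning Rosa Quispe's interest in Cobalt Mining NL, giving 25% + 75% = 100%.
By sibling attribution (R2), Dmitri Quispe is treated as owning Rosa Quispe's 15% interest in Crosswind Logistics SA.
Chain via Northgate Industries Corp. → Vantage Holdings Ltd (R3): 70% × 10% × 10% = 0.7% of Crosswind Logistics SA.
Chain via Cobalt Mining NL → Talon Energy Co. (R3): 100% × 50% × 10% = 5% of Crosswind Logistics SA.
Direct interest in Crosswind Logistics SA: 15%.
Aggregating (R1): 0.7% + 5% + 15% = 20.7%.

20.7%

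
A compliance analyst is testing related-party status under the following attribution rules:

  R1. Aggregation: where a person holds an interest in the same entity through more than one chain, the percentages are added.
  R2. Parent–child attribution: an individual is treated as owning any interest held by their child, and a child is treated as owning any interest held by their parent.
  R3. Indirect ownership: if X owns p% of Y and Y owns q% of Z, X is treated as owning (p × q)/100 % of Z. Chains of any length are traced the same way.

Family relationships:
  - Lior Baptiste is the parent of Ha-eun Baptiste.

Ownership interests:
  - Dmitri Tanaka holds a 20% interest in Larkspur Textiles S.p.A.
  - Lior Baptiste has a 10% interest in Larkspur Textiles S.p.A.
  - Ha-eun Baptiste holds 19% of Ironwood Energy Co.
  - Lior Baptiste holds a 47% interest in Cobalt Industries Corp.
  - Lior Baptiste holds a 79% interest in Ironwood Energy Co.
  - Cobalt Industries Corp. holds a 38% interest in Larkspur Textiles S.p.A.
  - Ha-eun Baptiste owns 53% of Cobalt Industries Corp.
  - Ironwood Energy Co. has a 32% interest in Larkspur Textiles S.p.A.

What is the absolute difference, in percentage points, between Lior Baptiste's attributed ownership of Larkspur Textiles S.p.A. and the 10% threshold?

69.36

By parent–child attribution (R2), Lior Baptiste is treated as also owning Ha-eun Baptiste's interest in Ironwood Energy Co, giving 79% + 19% = 98%.
By parent–child attribution (R2), Lior Baptiste is treated as also owning Ha-eun Baptiste's interest in Cobalt Industries Corp, giving 47% + 53% = 100%.
Chain via Ironwood Energy Co. (R3): 98% × 32% = 31.36% of Larkspur Textiles S.p.A.
Chain via Cobalt Industries Corp. (R3): 100% × 38% = 38% of Larkspur Textiles S.p.A.
Direct interest in Larkspur Textiles S.p.A: 10%.
Aggregating (R1): 31.36% + 38% + 10% = 79.36%.
79.36% exceeds the 10% threshold by 69.36 percentage points.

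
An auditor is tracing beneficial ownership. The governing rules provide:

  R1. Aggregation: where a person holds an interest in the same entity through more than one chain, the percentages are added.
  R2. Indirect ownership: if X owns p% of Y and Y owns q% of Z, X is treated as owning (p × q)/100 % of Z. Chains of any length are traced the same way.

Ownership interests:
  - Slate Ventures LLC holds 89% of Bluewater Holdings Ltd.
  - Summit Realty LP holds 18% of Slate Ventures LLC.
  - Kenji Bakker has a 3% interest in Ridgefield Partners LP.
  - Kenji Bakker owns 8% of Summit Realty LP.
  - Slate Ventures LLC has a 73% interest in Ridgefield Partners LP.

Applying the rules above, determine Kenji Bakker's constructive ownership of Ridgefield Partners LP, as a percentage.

4.0512%

Chain via Summit Realty LP → Slate Ventures LLC (R2): 8% × 18% × 73% = 1.0512% of Ridgefield Partners LP.
Direct interest in Ridgefield Partners LP: 3%.
Aggregating (R1): 1.0512% + 3% = 4.0512%.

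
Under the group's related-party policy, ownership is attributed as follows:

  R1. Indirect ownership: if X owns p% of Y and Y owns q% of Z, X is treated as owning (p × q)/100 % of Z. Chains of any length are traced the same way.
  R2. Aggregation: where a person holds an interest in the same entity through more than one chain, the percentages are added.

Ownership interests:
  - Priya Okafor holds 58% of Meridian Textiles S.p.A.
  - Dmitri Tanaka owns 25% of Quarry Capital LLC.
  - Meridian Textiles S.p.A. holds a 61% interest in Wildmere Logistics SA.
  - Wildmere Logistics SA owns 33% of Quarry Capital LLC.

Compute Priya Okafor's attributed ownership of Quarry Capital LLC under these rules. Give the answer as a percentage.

11.6754%

Chain via Meridian Textiles S.p.A. → Wildmere Logistics SA (R1): 58% × 61% × 33% = 11.6754% of Quarry Capital LLC.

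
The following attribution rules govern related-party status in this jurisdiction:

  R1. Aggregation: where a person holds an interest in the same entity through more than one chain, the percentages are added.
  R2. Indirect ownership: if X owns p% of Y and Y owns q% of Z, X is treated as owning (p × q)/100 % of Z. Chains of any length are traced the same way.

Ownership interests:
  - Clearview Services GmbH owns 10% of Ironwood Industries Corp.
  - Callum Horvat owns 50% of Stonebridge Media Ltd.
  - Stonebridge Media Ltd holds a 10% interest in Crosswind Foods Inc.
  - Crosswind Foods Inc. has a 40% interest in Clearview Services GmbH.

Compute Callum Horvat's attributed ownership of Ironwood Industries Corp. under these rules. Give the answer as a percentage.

Chain via Stonebridge Media Ltd → Crosswind Foods Inc. → Clearview Services GmbH (R2): 50% × 10% × 40% × 10% = 0.2% of Ironwood Industries Corp.

0.2%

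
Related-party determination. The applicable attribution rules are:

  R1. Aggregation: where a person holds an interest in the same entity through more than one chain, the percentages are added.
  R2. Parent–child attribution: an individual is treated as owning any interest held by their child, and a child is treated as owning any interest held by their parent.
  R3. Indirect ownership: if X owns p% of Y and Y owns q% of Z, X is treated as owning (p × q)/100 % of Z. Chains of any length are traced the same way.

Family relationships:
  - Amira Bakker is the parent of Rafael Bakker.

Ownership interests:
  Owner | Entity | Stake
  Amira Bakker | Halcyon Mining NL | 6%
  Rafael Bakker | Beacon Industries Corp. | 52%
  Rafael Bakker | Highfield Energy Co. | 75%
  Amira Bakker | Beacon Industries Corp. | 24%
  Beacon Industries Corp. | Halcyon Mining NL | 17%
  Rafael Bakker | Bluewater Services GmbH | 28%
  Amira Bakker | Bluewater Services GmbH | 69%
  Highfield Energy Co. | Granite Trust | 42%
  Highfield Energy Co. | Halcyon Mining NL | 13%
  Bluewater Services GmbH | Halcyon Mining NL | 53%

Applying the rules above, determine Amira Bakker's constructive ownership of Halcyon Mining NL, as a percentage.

80.08%

By parent–child attribution (R2), Amira Bakker is treated as also owning Rafael Bakker's interest in Bluewater Services GmbH, giving 69% + 28% = 97%.
By parent–child attribution (R2), Amira Bakker is treated as also owning Rafael Bakker's interest in Beacon Industries Corp, giving 24% + 52% = 76%.
By parent–child attribution (R2), Amira Bakker is treated as owning Rafael Bakker's 75% interest in Highfield Energy Co.
Chain via Bluewater Services GmbH (R3): 97% × 53% = 51.41% of Halcyon Mining NL.
Chain via Beacon Industries Corp. (R3): 76% × 17% = 12.92% of Halcyon Mining NL.
Direct interest in Halcyon Mining NL: 6%.
Chain via Highfield Energy Co. (R3): 75% × 13% = 9.75% of Halcyon Mining NL.
Aggregating (R1): 51.41% + 12.92% + 6% + 9.75% = 80.08%.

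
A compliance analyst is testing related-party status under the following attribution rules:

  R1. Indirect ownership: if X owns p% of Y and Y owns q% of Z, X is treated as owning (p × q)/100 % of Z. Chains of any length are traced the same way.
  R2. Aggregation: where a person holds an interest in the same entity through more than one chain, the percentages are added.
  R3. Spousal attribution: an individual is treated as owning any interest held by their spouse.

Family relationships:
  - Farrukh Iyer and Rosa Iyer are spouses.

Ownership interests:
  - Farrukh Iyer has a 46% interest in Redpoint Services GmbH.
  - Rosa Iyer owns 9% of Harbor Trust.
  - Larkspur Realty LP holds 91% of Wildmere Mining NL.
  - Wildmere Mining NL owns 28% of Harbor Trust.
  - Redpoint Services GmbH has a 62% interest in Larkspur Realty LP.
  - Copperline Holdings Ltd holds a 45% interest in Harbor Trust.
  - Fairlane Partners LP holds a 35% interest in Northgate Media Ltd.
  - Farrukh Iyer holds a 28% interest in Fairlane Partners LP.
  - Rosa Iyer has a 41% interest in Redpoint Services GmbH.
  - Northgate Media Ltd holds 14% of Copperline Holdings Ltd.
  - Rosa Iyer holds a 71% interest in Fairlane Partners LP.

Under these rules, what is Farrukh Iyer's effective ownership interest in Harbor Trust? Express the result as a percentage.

24.926862%

By spousal attribution (R3), Farrukh Iyer is treated as also owning Rosa Iyer's interest in Fairlane Partners LP, giving 28% + 71% = 99%.
By spousal attribution (R3), Farrukh Iyer is treated as also owning Rosa Iyer's interest in Redpoint Services GmbH, giving 46% + 41% = 87%.
By spousal attribution (R3), Farrukh Iyer is treated as owning Rosa Iyer's 9% interest in Harbor Trust.
Chain via Fairlane Partners LP → Northgate Media Ltd → Copperline Holdings Ltd (R1): 99% × 35% × 14% × 45% = 2.18295% of Harbor Trust.
Chain via Redpoint Services GmbH → Larkspur Realty LP → Wildmere Mining NL (R1): 87% × 62% × 91% × 28% = 13.743912% of Harbor Trust.
Direct interest in Harbor Trust: 9%.
Aggregating (R2): 2.18295% + 13.743912% + 9% = 24.926862%.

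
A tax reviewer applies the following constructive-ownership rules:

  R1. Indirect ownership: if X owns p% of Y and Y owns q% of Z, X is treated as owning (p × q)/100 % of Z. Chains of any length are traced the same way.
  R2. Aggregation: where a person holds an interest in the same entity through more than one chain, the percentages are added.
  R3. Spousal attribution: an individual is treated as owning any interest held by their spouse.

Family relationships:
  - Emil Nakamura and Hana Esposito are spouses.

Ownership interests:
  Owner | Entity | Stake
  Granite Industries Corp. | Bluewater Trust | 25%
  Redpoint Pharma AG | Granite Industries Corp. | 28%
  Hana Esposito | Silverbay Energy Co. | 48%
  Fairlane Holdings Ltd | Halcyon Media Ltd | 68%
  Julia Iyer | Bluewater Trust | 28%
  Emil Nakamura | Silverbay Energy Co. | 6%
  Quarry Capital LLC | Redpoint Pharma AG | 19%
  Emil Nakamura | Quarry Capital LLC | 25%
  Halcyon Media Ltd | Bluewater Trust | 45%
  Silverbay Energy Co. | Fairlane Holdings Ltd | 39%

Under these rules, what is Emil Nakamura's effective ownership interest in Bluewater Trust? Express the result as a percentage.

6.77686%

By spousal attribution (R3), Emil Nakamura is treated as also owning Hana Esposito's interest in Silverbay Energy Co, giving 6% + 48% = 54%.
Chain via Silverbay Energy Co. → Fairlane Holdings Ltd → Halcyon Media Ltd (R1): 54% × 39% × 68% × 45% = 6.44436% of Bluewater Trust.
Chain via Quarry Capital LLC → Redpoint Pharma AG → Granite Industries Corp. (R1): 25% × 19% × 28% × 25% = 0.3325% of Bluewater Trust.
Aggregating (R2): 6.44436% + 0.3325% = 6.77686%.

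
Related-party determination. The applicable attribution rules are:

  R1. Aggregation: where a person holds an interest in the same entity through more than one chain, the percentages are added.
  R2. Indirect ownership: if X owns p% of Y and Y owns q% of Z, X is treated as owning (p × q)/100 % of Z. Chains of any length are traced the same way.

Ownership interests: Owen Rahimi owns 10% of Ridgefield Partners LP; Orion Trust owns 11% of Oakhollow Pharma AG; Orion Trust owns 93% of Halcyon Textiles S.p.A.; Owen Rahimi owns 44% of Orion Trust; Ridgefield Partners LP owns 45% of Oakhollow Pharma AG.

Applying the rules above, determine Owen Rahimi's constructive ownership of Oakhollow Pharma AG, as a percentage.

Chain via Orion Trust (R2): 44% × 11% = 4.84% of Oakhollow Pharma AG.
Chain via Ridgefield Partners LP (R2): 10% × 45% = 4.5% of Oakhollow Pharma AG.
Aggregating (R1): 4.84% + 4.5% = 9.34%.

9.34%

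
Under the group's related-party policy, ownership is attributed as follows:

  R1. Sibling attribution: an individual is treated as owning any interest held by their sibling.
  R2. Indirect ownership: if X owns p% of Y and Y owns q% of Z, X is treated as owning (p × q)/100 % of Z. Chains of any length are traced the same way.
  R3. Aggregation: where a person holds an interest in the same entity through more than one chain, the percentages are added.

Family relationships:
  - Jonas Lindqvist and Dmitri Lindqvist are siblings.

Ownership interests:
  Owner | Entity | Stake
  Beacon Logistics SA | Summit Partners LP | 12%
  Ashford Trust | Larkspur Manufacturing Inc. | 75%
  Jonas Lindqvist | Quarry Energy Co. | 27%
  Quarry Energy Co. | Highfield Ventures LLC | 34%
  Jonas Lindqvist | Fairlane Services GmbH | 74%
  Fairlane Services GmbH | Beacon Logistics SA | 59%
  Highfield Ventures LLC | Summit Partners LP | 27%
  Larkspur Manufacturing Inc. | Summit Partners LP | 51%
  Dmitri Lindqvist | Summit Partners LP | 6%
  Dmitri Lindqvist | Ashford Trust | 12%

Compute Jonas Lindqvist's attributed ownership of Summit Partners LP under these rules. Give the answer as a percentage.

18.3078%

By sibling attribution (R1), Jonas Lindqvist is treated as owning Dmitri Lindqvist's 12% interest in Ashford Trust.
By sibling attribution (R1), Jonas Lindqvist is treated as owning Dmitri Lindqvist's 6% interest in Summit Partners LP.
Chain via Quarry Energy Co. → Highfield Ventures LLC (R2): 27% × 34% × 27% = 2.4786% of Summit Partners LP.
Chain via Fairlane Services GmbH → Beacon Logistics SA (R2): 74% × 59% × 12% = 5.2392% of Summit Partners LP.
Chain via Ashford Trust → Larkspur Manufacturing Inc. (R2): 12% × 75% × 51% = 4.59% of Summit Partners LP.
Direct interest in Summit Partners LP: 6%.
Aggregating (R3): 2.4786% + 5.2392% + 4.59% + 6% = 18.3078%.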